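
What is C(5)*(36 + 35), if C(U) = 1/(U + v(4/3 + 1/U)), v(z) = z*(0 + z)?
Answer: 15975/1654 ≈ 9.6584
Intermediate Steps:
v(z) = z² (v(z) = z*z = z²)
C(U) = 1/(U + (4/3 + 1/U)²)
C(5)*(36 + 35) = (9*5²/((3 + 4*5)² + 9*5³))*(36 + 35) = (9*25/((3 + 20)² + 9*125))*71 = (9*25/(23² + 1125))*71 = (9*25/(529 + 1125))*71 = (9*25/1654)*71 = (9*25*(1/1654))*71 = (225/1654)*71 = 15975/1654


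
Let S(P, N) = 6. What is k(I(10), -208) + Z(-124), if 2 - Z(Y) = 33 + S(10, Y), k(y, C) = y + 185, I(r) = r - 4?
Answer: 154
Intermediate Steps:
I(r) = -4 + r
k(y, C) = 185 + y
Z(Y) = -37 (Z(Y) = 2 - (33 + 6) = 2 - 1*39 = 2 - 39 = -37)
k(I(10), -208) + Z(-124) = (185 + (-4 + 10)) - 37 = (185 + 6) - 37 = 191 - 37 = 154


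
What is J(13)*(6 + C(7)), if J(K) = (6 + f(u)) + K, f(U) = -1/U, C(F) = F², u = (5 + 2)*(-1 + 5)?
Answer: 29205/28 ≈ 1043.0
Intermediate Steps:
u = 28 (u = 7*4 = 28)
J(K) = 167/28 + K (J(K) = (6 - 1/28) + K = 167/28 + K)
J(13)*(6 + C(7)) = (167/28 + 13)*(6 + 7²) = 531*(6 + 49)/28 = (531/28)*55 = 29205/28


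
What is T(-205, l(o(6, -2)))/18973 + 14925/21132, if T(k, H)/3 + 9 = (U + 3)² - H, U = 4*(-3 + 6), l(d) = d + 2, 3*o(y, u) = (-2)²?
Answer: 98884747/133645812 ≈ 0.73990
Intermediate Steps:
o(y, u) = 4/3 (o(y, u) = (⅓)*(-2)² = (⅓)*4 = 4/3)
l(d) = 2 + d
U = 12 (U = 4*3 = 12)
T(k, H) = 648 - 3*H (T(k, H) = -27 + 3*((12 + 3)² - H) = -27 + 3*(15² - H) = -27 + 3*(225 - H) = -27 + (675 - 3*H) = 648 - 3*H)
T(-205, l(o(6, -2)))/18973 + 14925/21132 = (648 - 3*(2 + 4/3))/18973 + 14925/21132 = (648 - 3*10/3)*(1/18973) + 14925*(1/21132) = (648 - 10)*(1/18973) + 4975/7044 = 638*(1/18973) + 4975/7044 = 638/18973 + 4975/7044 = 98884747/133645812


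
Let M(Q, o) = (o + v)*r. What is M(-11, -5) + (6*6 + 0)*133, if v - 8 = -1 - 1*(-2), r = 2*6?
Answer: 4836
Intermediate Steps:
r = 12
v = 9 (v = 8 + (-1 - 1*(-2)) = 8 + (-1 + 2) = 8 + 1 = 9)
M(Q, o) = 108 + 12*o (M(Q, o) = (o + 9)*12 = (9 + o)*12 = 108 + 12*o)
M(-11, -5) + (6*6 + 0)*133 = (108 + 12*(-5)) + (6*6 + 0)*133 = (108 - 60) + (36 + 0)*133 = 48 + 36*133 = 48 + 4788 = 4836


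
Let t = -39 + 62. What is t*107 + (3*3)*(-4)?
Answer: 2425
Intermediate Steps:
t = 23
t*107 + (3*3)*(-4) = 23*107 + (3*3)*(-4) = 2461 + 9*(-4) = 2461 - 36 = 2425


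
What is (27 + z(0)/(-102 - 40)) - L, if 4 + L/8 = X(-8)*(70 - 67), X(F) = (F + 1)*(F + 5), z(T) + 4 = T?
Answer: -31593/71 ≈ -444.97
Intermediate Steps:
z(T) = -4 + T
X(F) = (1 + F)*(5 + F)
L = 472 (L = -32 + 8*((5 + (-8)² + 6*(-8))*(70 - 67)) = -32 + 8*((5 + 64 - 48)*3) = -32 + 8*(21*3) = -32 + 8*63 = -32 + 504 = 472)
(27 + z(0)/(-102 - 40)) - L = (27 + (-4 + 0)/(-102 - 40)) - 1*472 = (27 - 4/(-142)) - 472 = (27 - 1/142*(-4)) - 472 = (27 + 2/71) - 472 = 1919/71 - 472 = -31593/71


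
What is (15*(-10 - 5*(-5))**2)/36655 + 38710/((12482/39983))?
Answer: 71813319710/579149 ≈ 1.2400e+5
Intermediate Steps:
(15*(-10 - 5*(-5))**2)/36655 + 38710/((12482/39983)) = (15*(-10 + 25)**2)*(1/36655) + 38710/((12482*(1/39983))) = (15*15**2)*(1/36655) + 38710/(12482/39983) = (15*225)*(1/36655) + 38710*(39983/12482) = 3375*(1/36655) + 9795835/79 = 675/7331 + 9795835/79 = 71813319710/579149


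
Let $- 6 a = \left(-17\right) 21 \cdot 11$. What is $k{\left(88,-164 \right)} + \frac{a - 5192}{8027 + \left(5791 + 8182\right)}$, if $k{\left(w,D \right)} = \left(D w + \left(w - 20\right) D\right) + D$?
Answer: $- \frac{4119713}{160} \approx -25748.0$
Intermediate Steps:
$a = \frac{1309}{2}$ ($a = - \frac{\left(-17\right) 21 \cdot 11}{6} = - \frac{\left(-357\right) 11}{6} = \left(- \frac{1}{6}\right) \left(-3927\right) = \frac{1309}{2} \approx 654.5$)
$k{\left(w,D \right)} = D + D w + D \left(-20 + w\right)$ ($k{\left(w,D \right)} = \left(D w + \left(w - 20\right) D\right) + D = \left(D w + \left(-20 + w\right) D\right) + D = \left(D w + D \left(-20 + w\right)\right) + D = D + D w + D \left(-20 + w\right)$)
$k{\left(88,-164 \right)} + \frac{a - 5192}{8027 + \left(5791 + 8182\right)} = - 164 \left(-19 + 2 \cdot 88\right) + \frac{\frac{1309}{2} - 5192}{8027 + \left(5791 + 8182\right)} = - 164 \left(-19 + 176\right) - \frac{9075}{2 \left(8027 + 13973\right)} = \left(-164\right) 157 - \frac{9075}{2 \cdot 22000} = -25748 - \frac{33}{160} = - \frac{4119713}{160}$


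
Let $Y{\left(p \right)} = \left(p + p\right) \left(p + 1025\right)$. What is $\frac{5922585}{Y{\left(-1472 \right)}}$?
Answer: $\frac{1974195}{438656} \approx 4.5006$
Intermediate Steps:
$Y{\left(p \right)} = 2 p \left(1025 + p\right)$
$\frac{5922585}{Y{\left(-1472 \right)}} = \frac{5922585}{2 \left(-1472\right) \left(1025 - 1472\right)} = \frac{5922585}{2 \left(-1472\right) \left(-447\right)} = \frac{5922585}{1315968} = 5922585 \cdot \frac{1}{1315968} = \frac{1974195}{438656}$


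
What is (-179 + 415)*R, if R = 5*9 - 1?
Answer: 10384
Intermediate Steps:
R = 44 (R = 45 - 1 = 44)
(-179 + 415)*R = (-179 + 415)*44 = 236*44 = 10384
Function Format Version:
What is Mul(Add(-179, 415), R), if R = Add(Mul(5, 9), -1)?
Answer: 10384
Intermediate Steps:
R = 44 (R = Add(45, -1) = 44)
Mul(Add(-179, 415), R) = Mul(Add(-179, 415), 44) = Mul(236, 44) = 10384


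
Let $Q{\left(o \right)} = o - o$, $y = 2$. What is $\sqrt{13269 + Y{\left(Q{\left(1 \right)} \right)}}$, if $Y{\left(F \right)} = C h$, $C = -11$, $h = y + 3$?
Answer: $\sqrt{13214} \approx 114.95$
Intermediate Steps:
$Q{\left(o \right)} = 0$
$h = 5$ ($h = 2 + 3 = 5$)
$Y{\left(F \right)} = -55$ ($Y{\left(F \right)} = \left(-11\right) 5 = -55$)
$\sqrt{13269 + Y{\left(Q{\left(1 \right)} \right)}} = \sqrt{13269 - 55} = \sqrt{13214}$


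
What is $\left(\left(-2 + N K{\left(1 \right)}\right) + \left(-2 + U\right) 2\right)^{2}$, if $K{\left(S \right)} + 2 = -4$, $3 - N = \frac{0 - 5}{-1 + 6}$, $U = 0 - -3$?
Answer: $576$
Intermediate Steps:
$U = 3$ ($U = 0 + 3 = 3$)
$N = 4$ ($N = 3 - \frac{0 - 5}{-1 + 6} = 3 - - \frac{5}{5} = 3 - \left(-5\right) \frac{1}{5} = 3 - -1 = 3 + 1 = 4$)
$K{\left(S \right)} = -6$ ($K{\left(S \right)} = -2 - 4 = -6$)
$\left(\left(-2 + N K{\left(1 \right)}\right) + \left(-2 + U\right) 2\right)^{2} = \left(\left(-2 + 4 \left(-6\right)\right) + \left(-2 + 3\right) 2\right)^{2} = \left(\left(-2 - 24\right) + 1 \cdot 2\right)^{2} = \left(-26 + 2\right)^{2} = \left(-24\right)^{2} = 576$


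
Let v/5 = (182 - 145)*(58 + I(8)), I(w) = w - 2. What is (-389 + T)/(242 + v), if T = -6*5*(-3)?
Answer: -299/12082 ≈ -0.024748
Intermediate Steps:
T = 90 (T = -30*(-3) = 90)
I(w) = -2 + w
v = 11840 (v = 5*((182 - 145)*(58 + (-2 + 8))) = 5*(37*(58 + 6)) = 5*(37*64) = 5*2368 = 11840)
(-389 + T)/(242 + v) = (-389 + 90)/(242 + 11840) = -299/12082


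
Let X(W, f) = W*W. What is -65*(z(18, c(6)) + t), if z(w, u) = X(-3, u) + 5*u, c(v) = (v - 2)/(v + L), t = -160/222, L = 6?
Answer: -23920/37 ≈ -646.49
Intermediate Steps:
t = -80/111 (t = -160*1/222 = -80/111 ≈ -0.72072)
c(v) = (-2 + v)/(6 + v) (c(v) = (v - 2)/(v + 6) = (-2 + v)/(6 + v))
X(W, f) = W²
z(w, u) = 9 + 5*u (z(w, u) = (-3)² + 5*u = 9 + 5*u)
-65*(z(18, c(6)) + t) = -65*((9 + 5*((-2 + 6)/(6 + 6))) - 80/111) = -65*((9 + 5*(4/12)) - 80/111) = -65*((9 + 5*((1/12)*4)) - 80/111) = -65*((9 + 5*(⅓)) - 80/111) = -65*((9 + 5/3) - 80/111) = -65*(32/3 - 80/111) = -65*368/37 = -23920/37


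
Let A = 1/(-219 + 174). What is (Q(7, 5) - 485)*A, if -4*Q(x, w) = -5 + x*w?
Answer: 197/18 ≈ 10.944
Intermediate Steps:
A = -1/45 (A = 1/(-45) = -1/45 ≈ -0.022222)
Q(x, w) = 5/4 - w*x/4 (Q(x, w) = -(-5 + x*w)/4 = -(-5 + w*x)/4 = 5/4 - w*x/4)
(Q(7, 5) - 485)*A = ((5/4 - 1/4*5*7) - 485)*(-1/45) = ((5/4 - 35/4) - 485)*(-1/45) = (-15/2 - 485)*(-1/45) = -985/2*(-1/45) = 197/18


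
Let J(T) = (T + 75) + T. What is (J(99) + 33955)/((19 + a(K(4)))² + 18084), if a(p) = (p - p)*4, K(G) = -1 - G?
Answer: 34228/18445 ≈ 1.8557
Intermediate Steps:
a(p) = 0 (a(p) = 0*4 = 0)
J(T) = 75 + 2*T (J(T) = (75 + T) + T = 75 + 2*T)
(J(99) + 33955)/((19 + a(K(4)))² + 18084) = ((75 + 2*99) + 33955)/((19 + 0)² + 18084) = ((75 + 198) + 33955)/(19² + 18084) = (273 + 33955)/(361 + 18084) = 34228/18445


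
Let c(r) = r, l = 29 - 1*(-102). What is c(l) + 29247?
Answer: 29378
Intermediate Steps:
l = 131 (l = 29 + 102 = 131)
c(l) + 29247 = 131 + 29247 = 29378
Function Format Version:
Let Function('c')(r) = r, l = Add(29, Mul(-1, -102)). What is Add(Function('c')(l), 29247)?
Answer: 29378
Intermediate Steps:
l = 131 (l = Add(29, 102) = 131)
Add(Function('c')(l), 29247) = Add(131, 29247) = 29378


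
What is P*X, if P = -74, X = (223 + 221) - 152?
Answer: -21608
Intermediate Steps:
X = 292 (X = 444 - 152 = 292)
P*X = -74*292 = -21608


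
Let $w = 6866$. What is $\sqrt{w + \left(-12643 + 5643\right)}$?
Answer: $i \sqrt{134} \approx 11.576 i$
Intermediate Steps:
$\sqrt{w + \left(-12643 + 5643\right)} = \sqrt{6866 + \left(-12643 + 5643\right)} = \sqrt{6866 - 7000} = \sqrt{-134} = i \sqrt{134}$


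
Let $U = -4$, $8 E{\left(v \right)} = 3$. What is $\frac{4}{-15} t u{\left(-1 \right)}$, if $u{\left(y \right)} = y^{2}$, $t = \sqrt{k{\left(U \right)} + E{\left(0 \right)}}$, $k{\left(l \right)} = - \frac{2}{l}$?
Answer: $- \frac{\sqrt{14}}{15} \approx -0.24944$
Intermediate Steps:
$E{\left(v \right)} = \frac{3}{8}$ ($E{\left(v \right)} = \frac{1}{8} \cdot 3 = \frac{3}{8}$)
$t = \frac{\sqrt{14}}{4}$ ($t = \sqrt{- \frac{2}{-4} + \frac{3}{8}} = \sqrt{\left(-2\right) \left(- \frac{1}{4}\right) + \frac{3}{8}} = \sqrt{\frac{1}{2} + \frac{3}{8}} = \sqrt{\frac{7}{8}} = \frac{\sqrt{14}}{4} \approx 0.93541$)
$\frac{4}{-15} t u{\left(-1 \right)} = \frac{4}{-15} \frac{\sqrt{14}}{4} \left(-1\right)^{2} = 4 \left(- \frac{1}{15}\right) \frac{\sqrt{14}}{4} \cdot 1 = - \frac{4 \frac{\sqrt{14}}{4}}{15} \cdot 1 = - \frac{\sqrt{14}}{15} \cdot 1 = - \frac{\sqrt{14}}{15}$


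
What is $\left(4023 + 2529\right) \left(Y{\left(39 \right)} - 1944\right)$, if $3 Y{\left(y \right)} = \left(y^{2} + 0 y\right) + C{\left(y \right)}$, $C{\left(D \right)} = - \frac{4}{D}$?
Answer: $-9415448$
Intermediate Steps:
$Y{\left(y \right)} = - \frac{4}{3 y} + \frac{y^{2}}{3}$ ($Y{\left(y \right)} = \frac{\left(y^{2} + 0 y\right) - \frac{4}{y}}{3} = \frac{\left(y^{2} + 0\right) - \frac{4}{y}}{3} = \frac{y^{2} - \frac{4}{y}}{3} = - \frac{4}{3 y} + \frac{y^{2}}{3}$)
$\left(4023 + 2529\right) \left(Y{\left(39 \right)} - 1944\right) = \left(4023 + 2529\right) \left(\frac{-4 + 39^{3}}{3 \cdot 39} - 1944\right) = 6552 \left(\frac{1}{3} \cdot \frac{1}{39} \left(-4 + 59319\right) - 1944\right) = 6552 \left(\frac{1}{3} \cdot \frac{1}{39} \cdot 59315 - 1944\right) = 6552 \left(\frac{59315}{117} - 1944\right) = 6552 \left(- \frac{168133}{117}\right) = -9415448$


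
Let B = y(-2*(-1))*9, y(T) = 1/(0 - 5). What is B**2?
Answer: 81/25 ≈ 3.2400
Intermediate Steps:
y(T) = -1/5 (y(T) = 1/(-5) = -1/5)
B = -9/5 (B = -1/5*9 = -9/5 ≈ -1.8000)
B**2 = (-9/5)**2 = 81/25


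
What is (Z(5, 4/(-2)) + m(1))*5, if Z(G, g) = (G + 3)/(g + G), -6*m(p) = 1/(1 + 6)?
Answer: 185/14 ≈ 13.214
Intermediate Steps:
m(p) = -1/42 (m(p) = -1/(6*(1 + 6)) = -⅙/7 = -⅙*⅐ = -1/42)
Z(G, g) = (3 + G)/(G + g)
(Z(5, 4/(-2)) + m(1))*5 = ((3 + 5)/(5 + 4/(-2)) - 1/42)*5 = (8/(5 + 4*(-½)) - 1/42)*5 = (8/(5 - 2) - 1/42)*5 = (8/3 - 1/42)*5 = (37/14)*5 = 185/14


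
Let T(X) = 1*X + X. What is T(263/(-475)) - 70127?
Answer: -33310851/475 ≈ -70128.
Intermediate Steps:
T(X) = 2*X (T(X) = X + X = 2*X)
T(263/(-475)) - 70127 = 2*(263/(-475)) - 70127 = 2*(263*(-1/475)) - 70127 = 2*(-263/475) - 70127 = -526/475 - 70127 = -33310851/475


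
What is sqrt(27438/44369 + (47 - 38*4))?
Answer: I*sqrt(205486460283)/44369 ≈ 10.217*I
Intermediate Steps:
sqrt(27438/44369 + (47 - 38*4)) = sqrt(27438*(1/44369) + (47 - 152)) = sqrt(27438/44369 - 105) = sqrt(-4631307/44369) = I*sqrt(205486460283)/44369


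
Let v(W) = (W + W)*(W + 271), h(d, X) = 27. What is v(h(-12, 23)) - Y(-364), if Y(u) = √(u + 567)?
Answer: 16092 - √203 ≈ 16078.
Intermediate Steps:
v(W) = 2*W*(271 + W) (v(W) = (2*W)*(271 + W) = 2*W*(271 + W))
Y(u) = √(567 + u)
v(h(-12, 23)) - Y(-364) = 2*27*(271 + 27) - √(567 - 364) = 2*27*298 - √203 = 16092 - √203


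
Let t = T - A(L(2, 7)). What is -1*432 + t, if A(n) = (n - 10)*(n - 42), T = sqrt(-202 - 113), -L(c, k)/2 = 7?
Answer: -1776 + 3*I*sqrt(35) ≈ -1776.0 + 17.748*I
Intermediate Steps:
L(c, k) = -14 (L(c, k) = -2*7 = -14)
T = 3*I*sqrt(35) (T = sqrt(-315) = 3*I*sqrt(35) ≈ 17.748*I)
A(n) = (-42 + n)*(-10 + n) (A(n) = (-10 + n)*(-42 + n) = (-42 + n)*(-10 + n))
t = -1344 + 3*I*sqrt(35) (t = 3*I*sqrt(35) - (420 + (-14)**2 - 52*(-14)) = 3*I*sqrt(35) - (420 + 196 + 728) = 3*I*sqrt(35) - 1*1344 = 3*I*sqrt(35) - 1344 = -1344 + 3*I*sqrt(35) ≈ -1344.0 + 17.748*I)
-1*432 + t = -1*432 + (-1344 + 3*I*sqrt(35)) = -432 + (-1344 + 3*I*sqrt(35)) = -1776 + 3*I*sqrt(35)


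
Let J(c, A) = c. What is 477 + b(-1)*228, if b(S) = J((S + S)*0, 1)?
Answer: 477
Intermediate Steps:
b(S) = 0 (b(S) = (S + S)*0 = (2*S)*0 = 0)
477 + b(-1)*228 = 477 + 0*228 = 477 + 0 = 477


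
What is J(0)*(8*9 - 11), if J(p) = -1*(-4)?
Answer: 244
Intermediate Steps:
J(p) = 4
J(0)*(8*9 - 11) = 4*(8*9 - 11) = 4*(72 - 11) = 4*61 = 244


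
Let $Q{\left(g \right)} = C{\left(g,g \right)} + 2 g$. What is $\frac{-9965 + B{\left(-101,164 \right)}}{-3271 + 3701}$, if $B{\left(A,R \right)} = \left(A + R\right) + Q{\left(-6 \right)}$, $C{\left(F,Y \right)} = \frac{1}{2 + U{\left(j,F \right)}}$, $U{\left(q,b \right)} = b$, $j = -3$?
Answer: $- \frac{39657}{1720} \approx -23.056$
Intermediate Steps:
$C{\left(F,Y \right)} = \frac{1}{2 + F}$
$Q{\left(g \right)} = \frac{1}{2 + g} + 2 g$
$B{\left(A,R \right)} = - \frac{49}{4} + A + R$ ($B{\left(A,R \right)} = \left(A + R\right) + \frac{1 + 2 \left(-6\right) \left(2 - 6\right)}{2 - 6} = \left(A + R\right) + \frac{1 + 2 \left(-6\right) \left(-4\right)}{-4} = \left(A + R\right) - \frac{1 + 48}{4} = \left(A + R\right) - \frac{49}{4} = - \frac{49}{4} + A + R$)
$\frac{-9965 + B{\left(-101,164 \right)}}{-3271 + 3701} = \frac{-9965 - - \frac{203}{4}}{-3271 + 3701} = \frac{-9965 + \frac{203}{4}}{430} = \left(- \frac{39657}{4}\right) \frac{1}{430} = - \frac{39657}{1720}$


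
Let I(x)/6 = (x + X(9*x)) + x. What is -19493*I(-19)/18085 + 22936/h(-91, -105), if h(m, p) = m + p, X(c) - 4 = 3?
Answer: 73959812/886165 ≈ 83.461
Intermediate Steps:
X(c) = 7 (X(c) = 4 + 3 = 7)
I(x) = 42 + 12*x (I(x) = 6*((x + 7) + x) = 6*((7 + x) + x) = 6*(7 + 2*x) = 42 + 12*x)
-19493*I(-19)/18085 + 22936/h(-91, -105) = -19493/(18085/(42 + 12*(-19))) + 22936/(-91 - 105) = -19493/(18085/(42 - 228)) + 22936/(-196) = -19493/(18085/(-186)) + 22936*(-1/196) = -19493/(18085*(-1/186)) - 5734/49 = -19493/(-18085/186) - 5734/49 = -19493*(-186/18085) - 5734/49 = 3625698/18085 - 5734/49 = 73959812/886165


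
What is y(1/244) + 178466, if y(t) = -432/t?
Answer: 73058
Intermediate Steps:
y(1/244) + 178466 = -432/(1/244) + 178466 = -432/1/244 + 178466 = -432*244 + 178466 = -105408 + 178466 = 73058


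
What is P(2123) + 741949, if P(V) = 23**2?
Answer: 742478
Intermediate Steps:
P(V) = 529
P(2123) + 741949 = 529 + 741949 = 742478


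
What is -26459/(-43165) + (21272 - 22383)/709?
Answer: -29196884/30603985 ≈ -0.95402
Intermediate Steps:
-26459/(-43165) + (21272 - 22383)/709 = -26459*(-1/43165) - 1111*1/709 = 26459/43165 - 1111/709 = -29196884/30603985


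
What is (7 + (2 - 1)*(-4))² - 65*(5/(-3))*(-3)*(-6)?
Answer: 1959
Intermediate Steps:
(7 + (2 - 1)*(-4))² - 65*(5/(-3))*(-3)*(-6) = (7 + 1*(-4))² - 65*(5*(-⅓))*(-3)*(-6) = (7 - 4)² - 65*(-5/3*(-3))*(-6) = 3² - 325*(-6) = 9 - 65*(-30) = 9 + 1950 = 1959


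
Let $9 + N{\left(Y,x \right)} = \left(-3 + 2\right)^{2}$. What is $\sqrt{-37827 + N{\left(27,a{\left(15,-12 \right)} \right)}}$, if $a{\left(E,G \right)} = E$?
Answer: $i \sqrt{37835} \approx 194.51 i$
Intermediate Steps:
$N{\left(Y,x \right)} = -8$ ($N{\left(Y,x \right)} = -9 + \left(-3 + 2\right)^{2} = -9 + \left(-1\right)^{2} = -9 + 1 = -8$)
$\sqrt{-37827 + N{\left(27,a{\left(15,-12 \right)} \right)}} = \sqrt{-37827 - 8} = \sqrt{-37835} = i \sqrt{37835}$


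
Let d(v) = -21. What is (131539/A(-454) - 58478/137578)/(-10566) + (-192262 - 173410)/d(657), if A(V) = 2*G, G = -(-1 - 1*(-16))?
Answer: 379693900204481/21804737220 ≈ 17413.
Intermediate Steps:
G = -15 (G = -(-1 + 16) = -1*15 = -15)
A(V) = -30 (A(V) = 2*(-15) = -30)
(131539/A(-454) - 58478/137578)/(-10566) + (-192262 - 173410)/d(657) = (131539/(-30) - 58478/137578)/(-10566) + (-192262 - 173410)/(-21) = (131539*(-1/30) - 58478*1/137578)*(-1/10566) - 365672*(-1/21) = (-131539/30 - 4177/9827)*(-1/10566) + 365672/21 = -1292759063/294810*(-1/10566) + 365672/21 = 1292759063/3114962460 + 365672/21 = 379693900204481/21804737220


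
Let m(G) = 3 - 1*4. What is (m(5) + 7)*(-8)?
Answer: -48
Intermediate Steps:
m(G) = -1 (m(G) = 3 - 4 = -1)
(m(5) + 7)*(-8) = (-1 + 7)*(-8) = 6*(-8) = -48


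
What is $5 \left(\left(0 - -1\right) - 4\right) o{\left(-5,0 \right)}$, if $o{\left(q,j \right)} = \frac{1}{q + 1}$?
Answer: $\frac{15}{4} \approx 3.75$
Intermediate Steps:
$o{\left(q,j \right)} = \frac{1}{1 + q}$
$5 \left(\left(0 - -1\right) - 4\right) o{\left(-5,0 \right)} = 5 \frac{\left(0 - -1\right) - 4}{1 - 5} = 5 \frac{\left(0 + 1\right) - 4}{-4} = 5 \left(1 - 4\right) \left(- \frac{1}{4}\right) = 5 \left(\left(-3\right) \left(- \frac{1}{4}\right)\right) = 5 \cdot \frac{3}{4} = \frac{15}{4}$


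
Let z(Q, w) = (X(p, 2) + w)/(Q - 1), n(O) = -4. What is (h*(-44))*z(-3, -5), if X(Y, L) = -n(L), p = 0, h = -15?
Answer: 165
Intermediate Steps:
X(Y, L) = 4 (X(Y, L) = -1*(-4) = 4)
z(Q, w) = (4 + w)/(-1 + Q) (z(Q, w) = (4 + w)/(Q - 1) = (4 + w)/(-1 + Q))
(h*(-44))*z(-3, -5) = (-15*(-44))*((4 - 5)/(-1 - 3)) = 660*(-1/(-4)) = 660*(-¼*(-1)) = 660*(¼) = 165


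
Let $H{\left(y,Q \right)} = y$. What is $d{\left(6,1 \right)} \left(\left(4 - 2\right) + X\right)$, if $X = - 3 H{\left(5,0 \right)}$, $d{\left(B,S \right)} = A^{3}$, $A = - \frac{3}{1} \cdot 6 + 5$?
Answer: $28561$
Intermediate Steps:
$A = -13$ ($A = \left(-3\right) 1 \cdot 6 + 5 = \left(-3\right) 6 + 5 = -18 + 5 = -13$)
$d{\left(B,S \right)} = -2197$ ($d{\left(B,S \right)} = \left(-13\right)^{3} = -2197$)
$X = -15$ ($X = \left(-3\right) 5 = -15$)
$d{\left(6,1 \right)} \left(\left(4 - 2\right) + X\right) = - 2197 \left(\left(4 - 2\right) - 15\right) = - 2197 \left(2 - 15\right) = \left(-2197\right) \left(-13\right) = 28561$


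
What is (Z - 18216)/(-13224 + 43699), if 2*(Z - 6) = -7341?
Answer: -43761/60950 ≈ -0.71798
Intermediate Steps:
Z = -7329/2 (Z = 6 + (1/2)*(-7341) = 6 - 7341/2 = -7329/2 ≈ -3664.5)
(Z - 18216)/(-13224 + 43699) = (-7329/2 - 18216)/(-13224 + 43699) = -43761/2/30475 = -43761/2*1/30475 = -43761/60950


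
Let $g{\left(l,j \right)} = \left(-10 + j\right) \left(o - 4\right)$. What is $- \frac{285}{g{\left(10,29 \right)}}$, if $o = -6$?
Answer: $\frac{3}{2} \approx 1.5$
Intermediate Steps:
$g{\left(l,j \right)} = 100 - 10 j$ ($g{\left(l,j \right)} = \left(-10 + j\right) \left(-6 - 4\right) = \left(-10 + j\right) \left(-10\right) = 100 - 10 j$)
$- \frac{285}{g{\left(10,29 \right)}} = - \frac{285}{100 - 290} = - \frac{285}{-190} = \left(-285\right) \left(- \frac{1}{190}\right) = \frac{3}{2}$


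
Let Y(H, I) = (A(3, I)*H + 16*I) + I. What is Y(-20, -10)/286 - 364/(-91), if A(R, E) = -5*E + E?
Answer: 87/143 ≈ 0.60839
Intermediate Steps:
A(R, E) = -4*E
Y(H, I) = 17*I - 4*H*I (Y(H, I) = ((-4*I)*H + 16*I) + I = (-4*H*I + 16*I) + I = (16*I - 4*H*I) + I = 17*I - 4*H*I)
Y(-20, -10)/286 - 364/(-91) = -10*(17 - 4*(-20))/286 - 364/(-91) = -10*(17 + 80)*(1/286) - 364*(-1/91) = -10*97*(1/286) + 4 = -970*1/286 + 4 = -485/143 + 4 = 87/143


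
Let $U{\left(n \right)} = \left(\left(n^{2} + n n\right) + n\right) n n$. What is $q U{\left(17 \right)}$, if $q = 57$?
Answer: $9801435$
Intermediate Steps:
$U{\left(n \right)} = n^{2} \left(n + 2 n^{2}\right)$ ($U{\left(n \right)} = \left(\left(n^{2} + n^{2}\right) + n\right) n n = \left(2 n^{2} + n\right) n n = \left(n + 2 n^{2}\right) n n = n \left(n + 2 n^{2}\right) n = n^{2} \left(n + 2 n^{2}\right)$)
$q U{\left(17 \right)} = 57 \cdot 17^{3} \left(1 + 2 \cdot 17\right) = 57 \cdot 4913 \left(1 + 34\right) = 57 \cdot 4913 \cdot 35 = 57 \cdot 171955 = 9801435$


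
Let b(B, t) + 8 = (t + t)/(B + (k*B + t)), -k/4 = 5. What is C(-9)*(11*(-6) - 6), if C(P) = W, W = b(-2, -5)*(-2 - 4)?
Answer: -39456/11 ≈ -3586.9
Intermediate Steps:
k = -20 (k = -4*5 = -20)
b(B, t) = -8 + 2*t/(t - 19*B) (b(B, t) = -8 + (t + t)/(B + (-20*B + t)) = -8 + (2*t)/(B + (t - 20*B)) = -8 + (2*t)/(t - 19*B) = -8 + 2*t/(t - 19*B))
W = 548/11 (W = (2*(-3*(-5) + 76*(-2))/(-5 - 19*(-2)))*(-2 - 4) = (2*(15 - 152)/(-5 + 38))*(-6) = (2*(-137)/33)*(-6) = (2*(1/33)*(-137))*(-6) = -274/33*(-6) = 548/11 ≈ 49.818)
C(P) = 548/11
C(-9)*(11*(-6) - 6) = 548*(11*(-6) - 6)/11 = 548*(-66 - 6)/11 = (548/11)*(-72) = -39456/11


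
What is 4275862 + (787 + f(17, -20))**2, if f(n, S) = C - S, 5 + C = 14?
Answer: 4941718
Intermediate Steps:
C = 9 (C = -5 + 14 = 9)
f(n, S) = 9 - S
4275862 + (787 + f(17, -20))**2 = 4275862 + (787 + (9 - 1*(-20)))**2 = 4275862 + (787 + (9 + 20))**2 = 4275862 + (787 + 29)**2 = 4275862 + 816**2 = 4275862 + 665856 = 4941718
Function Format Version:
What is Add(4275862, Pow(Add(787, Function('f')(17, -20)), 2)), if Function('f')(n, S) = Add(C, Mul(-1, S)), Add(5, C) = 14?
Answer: 4941718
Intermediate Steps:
C = 9 (C = Add(-5, 14) = 9)
Function('f')(n, S) = Add(9, Mul(-1, S))
Add(4275862, Pow(Add(787, Function('f')(17, -20)), 2)) = Add(4275862, Pow(Add(787, Add(9, Mul(-1, -20))), 2)) = Add(4275862, Pow(Add(787, Add(9, 20)), 2)) = Add(4275862, Pow(Add(787, 29), 2)) = Add(4275862, Pow(816, 2)) = Add(4275862, 665856) = 4941718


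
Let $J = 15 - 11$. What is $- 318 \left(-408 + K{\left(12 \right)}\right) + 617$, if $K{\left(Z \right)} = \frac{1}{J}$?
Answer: $\frac{260563}{2} \approx 1.3028 \cdot 10^{5}$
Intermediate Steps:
$J = 4$ ($J = 15 - 11 = 4$)
$K{\left(Z \right)} = \frac{1}{4}$
$- 318 \left(-408 + K{\left(12 \right)}\right) + 617 = - 318 \left(-408 + \frac{1}{4}\right) + 617 = \left(-318\right) \left(- \frac{1631}{4}\right) + 617 = \frac{259329}{2} + 617 = \frac{260563}{2}$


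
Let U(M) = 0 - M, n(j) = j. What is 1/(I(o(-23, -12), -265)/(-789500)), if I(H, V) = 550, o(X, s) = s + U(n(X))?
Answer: -15790/11 ≈ -1435.5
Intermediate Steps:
U(M) = -M
o(X, s) = s - X
1/(I(o(-23, -12), -265)/(-789500)) = 1/(550/(-789500)) = 1/(550*(-1/789500)) = 1/(-11/15790) = -15790/11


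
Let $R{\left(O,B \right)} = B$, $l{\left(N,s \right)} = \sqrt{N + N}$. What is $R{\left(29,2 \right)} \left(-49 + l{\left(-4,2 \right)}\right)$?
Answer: $-98 + 4 i \sqrt{2} \approx -98.0 + 5.6569 i$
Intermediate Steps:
$l{\left(N,s \right)} = \sqrt{2} \sqrt{N}$ ($l{\left(N,s \right)} = \sqrt{2 N} = \sqrt{2} \sqrt{N}$)
$R{\left(29,2 \right)} \left(-49 + l{\left(-4,2 \right)}\right) = 2 \left(-49 + \sqrt{2} \sqrt{-4}\right) = 2 \left(-49 + \sqrt{2} \cdot 2 i\right) = 2 \left(-49 + 2 i \sqrt{2}\right) = -98 + 4 i \sqrt{2}$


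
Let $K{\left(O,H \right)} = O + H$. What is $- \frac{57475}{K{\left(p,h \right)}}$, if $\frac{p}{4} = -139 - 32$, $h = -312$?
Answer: $\frac{57475}{996} \approx 57.706$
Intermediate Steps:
$p = -684$ ($p = 4 \left(-139 - 32\right) = 4 \left(-171\right) = -684$)
$K{\left(O,H \right)} = H + O$
$- \frac{57475}{K{\left(p,h \right)}} = - \frac{57475}{-312 - 684} = - \frac{57475}{-996} = \left(-57475\right) \left(- \frac{1}{996}\right) = \frac{57475}{996}$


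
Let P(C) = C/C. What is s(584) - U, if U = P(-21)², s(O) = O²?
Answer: 341055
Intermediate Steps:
P(C) = 1
U = 1 (U = 1² = 1)
s(584) - U = 584² - 1*1 = 341056 - 1 = 341055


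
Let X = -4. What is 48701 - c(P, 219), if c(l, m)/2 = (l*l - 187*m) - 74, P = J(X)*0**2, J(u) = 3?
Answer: 130755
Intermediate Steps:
P = 0 (P = 3*0**2 = 3*0 = 0)
c(l, m) = -148 - 374*m + 2*l**2 (c(l, m) = 2*((l*l - 187*m) - 74) = 2*((l**2 - 187*m) - 74) = 2*(-74 + l**2 - 187*m) = -148 - 374*m + 2*l**2)
48701 - c(P, 219) = 48701 - (-148 - 374*219 + 2*0**2) = 48701 - (-148 - 81906 + 2*0) = 48701 - (-148 - 81906 + 0) = 48701 - 1*(-82054) = 48701 + 82054 = 130755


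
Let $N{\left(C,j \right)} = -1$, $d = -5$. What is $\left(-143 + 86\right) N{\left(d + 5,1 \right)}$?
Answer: $57$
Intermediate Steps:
$\left(-143 + 86\right) N{\left(d + 5,1 \right)} = \left(-143 + 86\right) \left(-1\right) = \left(-57\right) \left(-1\right) = 57$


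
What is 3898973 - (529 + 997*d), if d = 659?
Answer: 3241421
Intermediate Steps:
3898973 - (529 + 997*d) = 3898973 - (529 + 997*659) = 3898973 - (529 + 657023) = 3898973 - 1*657552 = 3898973 - 657552 = 3241421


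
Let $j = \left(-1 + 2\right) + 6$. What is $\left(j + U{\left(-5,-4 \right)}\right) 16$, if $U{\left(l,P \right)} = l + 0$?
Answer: $32$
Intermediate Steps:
$U{\left(l,P \right)} = l$
$j = 7$ ($j = 1 + 6 = 7$)
$\left(j + U{\left(-5,-4 \right)}\right) 16 = \left(7 - 5\right) 16 = 2 \cdot 16 = 32$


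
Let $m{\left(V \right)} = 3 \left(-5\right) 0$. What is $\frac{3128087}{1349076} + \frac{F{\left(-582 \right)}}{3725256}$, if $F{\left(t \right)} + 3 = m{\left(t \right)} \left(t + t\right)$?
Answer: $\frac{971076734837}{418804455288} \approx 2.3187$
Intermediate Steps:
$m{\left(V \right)} = 0$ ($m{\left(V \right)} = \left(-15\right) 0 = 0$)
$F{\left(t \right)} = -3$ ($F{\left(t \right)} = -3 + 0 \left(t + t\right) = -3 + 0 \cdot 2 t = -3 + 0 = -3$)
$\frac{3128087}{1349076} + \frac{F{\left(-582 \right)}}{3725256} = \frac{3128087}{1349076} - \frac{3}{3725256} = 3128087 \cdot \frac{1}{1349076} - \frac{1}{1241752} = \frac{3128087}{1349076} - \frac{1}{1241752} = \frac{971076734837}{418804455288}$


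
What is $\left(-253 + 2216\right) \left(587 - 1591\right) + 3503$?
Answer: $-1967349$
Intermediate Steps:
$\left(-253 + 2216\right) \left(587 - 1591\right) + 3503 = 1963 \left(-1004\right) + 3503 = -1970852 + 3503 = -1967349$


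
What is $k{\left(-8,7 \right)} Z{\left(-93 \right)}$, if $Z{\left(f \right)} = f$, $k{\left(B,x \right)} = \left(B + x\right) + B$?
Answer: $837$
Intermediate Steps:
$k{\left(B,x \right)} = x + 2 B$
$k{\left(-8,7 \right)} Z{\left(-93 \right)} = \left(7 + 2 \left(-8\right)\right) \left(-93\right) = \left(7 - 16\right) \left(-93\right) = \left(-9\right) \left(-93\right) = 837$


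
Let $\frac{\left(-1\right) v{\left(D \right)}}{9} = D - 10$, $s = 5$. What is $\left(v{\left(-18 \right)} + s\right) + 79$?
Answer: $336$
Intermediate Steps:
$v{\left(D \right)} = 90 - 9 D$ ($v{\left(D \right)} = - 9 \left(D - 10\right) = - 9 \left(-10 + D\right) = 90 - 9 D$)
$\left(v{\left(-18 \right)} + s\right) + 79 = \left(\left(90 - -162\right) + 5\right) + 79 = \left(\left(90 + 162\right) + 5\right) + 79 = \left(252 + 5\right) + 79 = 257 + 79 = 336$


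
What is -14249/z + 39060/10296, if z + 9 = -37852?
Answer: 45154399/10828246 ≈ 4.1701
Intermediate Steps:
z = -37861 (z = -9 - 37852 = -37861)
-14249/z + 39060/10296 = -14249/(-37861) + 39060/10296 = -14249*(-1/37861) + 39060*(1/10296) = 14249/37861 + 1085/286 = 45154399/10828246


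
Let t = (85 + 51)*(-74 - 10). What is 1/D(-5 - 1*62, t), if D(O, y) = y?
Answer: -1/11424 ≈ -8.7535e-5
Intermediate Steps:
t = -11424 (t = 136*(-84) = -11424)
1/D(-5 - 1*62, t) = 1/(-11424) = -1/11424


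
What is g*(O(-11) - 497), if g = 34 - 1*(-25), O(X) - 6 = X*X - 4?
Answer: -22066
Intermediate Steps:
O(X) = 2 + X² (O(X) = 6 + (X*X - 4) = 6 + (X² - 4) = 6 + (-4 + X²) = 2 + X²)
g = 59 (g = 34 + 25 = 59)
g*(O(-11) - 497) = 59*((2 + (-11)²) - 497) = 59*((2 + 121) - 497) = 59*(123 - 497) = 59*(-374) = -22066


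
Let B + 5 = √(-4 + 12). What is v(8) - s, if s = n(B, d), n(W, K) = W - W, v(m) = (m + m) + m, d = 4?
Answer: 24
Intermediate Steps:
v(m) = 3*m (v(m) = 2*m + m = 3*m)
B = -5 + 2*√2 (B = -5 + √(-4 + 12) = -5 + √8 = -5 + 2*√2 ≈ -2.1716)
n(W, K) = 0
s = 0
v(8) - s = 3*8 - 1*0 = 24 + 0 = 24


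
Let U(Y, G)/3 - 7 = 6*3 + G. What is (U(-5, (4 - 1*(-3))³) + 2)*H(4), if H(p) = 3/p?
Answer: 1659/2 ≈ 829.50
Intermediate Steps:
U(Y, G) = 75 + 3*G (U(Y, G) = 21 + 3*(6*3 + G) = 21 + 3*(18 + G) = 21 + (54 + 3*G) = 75 + 3*G)
(U(-5, (4 - 1*(-3))³) + 2)*H(4) = ((75 + 3*(4 - 1*(-3))³) + 2)*(3/4) = ((75 + 3*(4 + 3)³) + 2)*(3*(¼)) = ((75 + 3*7³) + 2)*(¾) = ((75 + 3*343) + 2)*(¾) = ((75 + 1029) + 2)*(¾) = (1104 + 2)*(¾) = 1106*(¾) = 1659/2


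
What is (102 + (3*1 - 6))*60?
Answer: 5940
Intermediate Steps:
(102 + (3*1 - 6))*60 = (102 + (3 - 6))*60 = (102 - 3)*60 = 99*60 = 5940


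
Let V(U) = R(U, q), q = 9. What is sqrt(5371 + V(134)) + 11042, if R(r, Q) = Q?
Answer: 11042 + 2*sqrt(1345) ≈ 11115.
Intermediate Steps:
V(U) = 9
sqrt(5371 + V(134)) + 11042 = sqrt(5371 + 9) + 11042 = sqrt(5380) + 11042 = 2*sqrt(1345) + 11042 = 11042 + 2*sqrt(1345)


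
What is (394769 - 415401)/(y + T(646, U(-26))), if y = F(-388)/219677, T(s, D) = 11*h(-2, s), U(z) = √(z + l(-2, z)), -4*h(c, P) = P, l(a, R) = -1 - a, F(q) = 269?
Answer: 9064751728/780511843 ≈ 11.614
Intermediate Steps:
h(c, P) = -P/4
U(z) = √(1 + z) (U(z) = √(z + (-1 - 1*(-2))) = √(z + (-1 + 2)) = √(z + 1) = √(1 + z))
T(s, D) = -11*s/4 (T(s, D) = 11*(-s/4) = -11*s/4)
y = 269/219677 ≈ 0.0012245
(394769 - 415401)/(y + T(646, U(-26))) = (394769 - 415401)/(269/219677 - 11/4*646) = -20632/(269/219677 - 3553/2) = -20632/(-780511843/439354) = -20632*(-439354/780511843) = 9064751728/780511843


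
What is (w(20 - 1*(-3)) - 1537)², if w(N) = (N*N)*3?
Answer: 2500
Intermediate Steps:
w(N) = 3*N² (w(N) = N²*3 = 3*N²)
(w(20 - 1*(-3)) - 1537)² = (3*(20 - 1*(-3))² - 1537)² = (3*(20 + 3)² - 1537)² = (3*23² - 1537)² = (3*529 - 1537)² = (1587 - 1537)² = 50² = 2500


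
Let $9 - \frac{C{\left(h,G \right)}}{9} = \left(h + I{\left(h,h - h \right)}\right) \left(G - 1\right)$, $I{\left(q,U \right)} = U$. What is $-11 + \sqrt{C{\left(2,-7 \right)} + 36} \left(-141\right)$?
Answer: $-11 - 423 \sqrt{29} \approx -2288.9$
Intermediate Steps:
$C{\left(h,G \right)} = 81 - 9 h \left(-1 + G\right)$ ($C{\left(h,G \right)} = 81 - 9 \left(h + \left(h - h\right)\right) \left(G - 1\right) = 81 - 9 \left(h + 0\right) \left(-1 + G\right) = 81 - 9 h \left(-1 + G\right)$)
$-11 + \sqrt{C{\left(2,-7 \right)} + 36} \left(-141\right) = -11 + \sqrt{\left(81 + 9 \cdot 2 - \left(-63\right) 2\right) + 36} \left(-141\right) = -11 + \sqrt{\left(81 + 18 + 126\right) + 36} \left(-141\right) = -11 + \sqrt{225 + 36} \left(-141\right) = -11 + \sqrt{261} \left(-141\right) = -11 + 3 \sqrt{29} \left(-141\right) = -11 - 423 \sqrt{29}$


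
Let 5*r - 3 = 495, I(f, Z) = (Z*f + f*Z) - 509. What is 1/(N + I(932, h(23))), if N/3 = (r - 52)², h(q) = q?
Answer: 25/1229007 ≈ 2.0342e-5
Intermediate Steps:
I(f, Z) = -509 + 2*Z*f (I(f, Z) = (Z*f + Z*f) - 509 = 2*Z*f - 509 = -509 + 2*Z*f)
r = 498/5 (r = ⅗ + (⅕)*495 = ⅗ + 99 = 498/5 ≈ 99.600)
N = 169932/25 (N = 3*(498/5 - 52)² = 3*(238/5)² = 3*(56644/25) = 169932/25 ≈ 6797.3)
1/(N + I(932, h(23))) = 1/(169932/25 + (-509 + 2*23*932)) = 1/(169932/25 + (-509 + 42872)) = 1/(169932/25 + 42363) = 1/(1229007/25) = 25/1229007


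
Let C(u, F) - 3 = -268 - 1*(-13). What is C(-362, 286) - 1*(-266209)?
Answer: 265957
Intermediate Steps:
C(u, F) = -252 (C(u, F) = 3 + (-268 - 1*(-13)) = 3 + (-268 + 13) = 3 - 255 = -252)
C(-362, 286) - 1*(-266209) = -252 - 1*(-266209) = -252 + 266209 = 265957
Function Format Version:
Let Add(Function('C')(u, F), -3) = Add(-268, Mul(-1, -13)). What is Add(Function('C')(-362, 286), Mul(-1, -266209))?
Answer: 265957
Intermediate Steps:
Function('C')(u, F) = -252 (Function('C')(u, F) = Add(3, Add(-268, Mul(-1, -13))) = Add(3, Add(-268, 13)) = Add(3, -255) = -252)
Add(Function('C')(-362, 286), Mul(-1, -266209)) = Add(-252, Mul(-1, -266209)) = Add(-252, 266209) = 265957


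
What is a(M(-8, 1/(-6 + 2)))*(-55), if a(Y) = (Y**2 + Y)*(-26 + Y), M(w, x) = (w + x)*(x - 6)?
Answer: -15607593375/4096 ≈ -3.8104e+6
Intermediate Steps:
M(w, x) = (-6 + x)*(w + x) (M(w, x) = (w + x)*(-6 + x) = (-6 + x)*(w + x))
a(Y) = (-26 + Y)*(Y + Y**2) (a(Y) = (Y + Y**2)*(-26 + Y) = (-26 + Y)*(Y + Y**2))
a(M(-8, 1/(-6 + 2)))*(-55) = (((1/(-6 + 2))**2 - 6*(-8) - 6/(-6 + 2) - 8/(-6 + 2))*(-26 + ((1/(-6 + 2))**2 - 6*(-8) - 6/(-6 + 2) - 8/(-6 + 2))**2 - 25*((1/(-6 + 2))**2 - 6*(-8) - 6/(-6 + 2) - 8/(-6 + 2))))*(-55) = (((1/(-4))**2 + 48 - 6/(-4) - 8/(-4))*(-26 + ((1/(-4))**2 + 48 - 6/(-4) - 8/(-4))**2 - 25*((1/(-4))**2 + 48 - 6/(-4) - 8/(-4))))*(-55) = (((-1/4)**2 + 48 - 6*(-1/4) - 8*(-1/4))*(-26 + ((-1/4)**2 + 48 - 6*(-1/4) - 8*(-1/4))**2 - 25*((-1/4)**2 + 48 - 6*(-1/4) - 8*(-1/4))))*(-55) = ((1/16 + 48 + 3/2 + 2)*(-26 + (1/16 + 48 + 3/2 + 2)**2 - 25*(1/16 + 48 + 3/2 + 2)))*(-55) = (825*(-26 + (825/16)**2 - 25*825/16)/16)*(-55) = (825*(-26 + 680625/256 - 20625/16)/16)*(-55) = ((825/16)*(343969/256))*(-55) = (283774425/4096)*(-55) = -15607593375/4096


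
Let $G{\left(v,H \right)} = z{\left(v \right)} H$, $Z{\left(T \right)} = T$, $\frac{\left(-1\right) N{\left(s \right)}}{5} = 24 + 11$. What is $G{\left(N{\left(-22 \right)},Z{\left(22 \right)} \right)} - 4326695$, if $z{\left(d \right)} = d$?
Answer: $-4330545$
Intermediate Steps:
$N{\left(s \right)} = -175$ ($N{\left(s \right)} = - 5 \left(24 + 11\right) = \left(-5\right) 35 = -175$)
$G{\left(v,H \right)} = H v$ ($G{\left(v,H \right)} = v H = H v$)
$G{\left(N{\left(-22 \right)},Z{\left(22 \right)} \right)} - 4326695 = 22 \left(-175\right) - 4326695 = -3850 - 4326695 = -4330545$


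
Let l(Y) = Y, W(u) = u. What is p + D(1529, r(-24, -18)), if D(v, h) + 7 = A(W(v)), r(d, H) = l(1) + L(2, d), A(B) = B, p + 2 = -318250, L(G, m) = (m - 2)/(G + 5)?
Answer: -316730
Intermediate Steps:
L(G, m) = (-2 + m)/(5 + G)
p = -318252 (p = -2 - 318250 = -318252)
r(d, H) = 5/7 + d/7 (r(d, H) = 1 + (-2 + d)/(5 + 2) = 1 + (-2 + d)/7 = 1 + (-2/7 + d/7) = 5/7 + d/7)
D(v, h) = -7 + v
p + D(1529, r(-24, -18)) = -318252 + (-7 + 1529) = -318252 + 1522 = -316730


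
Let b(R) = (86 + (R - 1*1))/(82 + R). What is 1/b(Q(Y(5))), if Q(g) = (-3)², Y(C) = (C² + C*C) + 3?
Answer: 91/94 ≈ 0.96809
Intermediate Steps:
Y(C) = 3 + 2*C² (Y(C) = (C² + C²) + 3 = 2*C² + 3 = 3 + 2*C²)
Q(g) = 9
b(R) = (85 + R)/(82 + R) (b(R) = (86 + (R - 1))/(82 + R) = (86 + (-1 + R))/(82 + R) = (85 + R)/(82 + R))
1/b(Q(Y(5))) = 1/((85 + 9)/(82 + 9)) = 1/(94/91) = 91/94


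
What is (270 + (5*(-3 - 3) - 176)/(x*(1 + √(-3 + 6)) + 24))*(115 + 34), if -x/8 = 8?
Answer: 26796905/668 + 30694*√3/167 ≈ 40434.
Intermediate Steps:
x = -64 (x = -8*8 = -64)
(270 + (5*(-3 - 3) - 176)/(x*(1 + √(-3 + 6)) + 24))*(115 + 34) = (270 + (5*(-3 - 3) - 176)/(-64*(1 + √(-3 + 6)) + 24))*(115 + 34) = (270 + (5*(-6) - 176)/(-64*(1 + √3) + 24))*149 = (270 + (-30 - 176)/((-64 - 64*√3) + 24))*149 = (270 - 206/(-40 - 64*√3))*149 = 40230 - 30694/(-40 - 64*√3)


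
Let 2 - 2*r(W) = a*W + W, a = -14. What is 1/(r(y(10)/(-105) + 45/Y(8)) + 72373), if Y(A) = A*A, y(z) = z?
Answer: 2688/194551933 ≈ 1.3816e-5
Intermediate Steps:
Y(A) = A²
r(W) = 1 + 13*W/2 (r(W) = 1 - (-14*W + W)/2 = 1 - (-13)*W/2 = 1 + 13*W/2)
1/(r(y(10)/(-105) + 45/Y(8)) + 72373) = 1/((1 + 13*(10/(-105) + 45/(8²))/2) + 72373) = 1/((1 + 13*(10*(-1/105) + 45/64)/2) + 72373) = 1/((1 + 13*(-2/21 + 45*(1/64))/2) + 72373) = 1/((1 + 13*(-2/21 + 45/64)/2) + 72373) = 1/((1 + (13/2)*(817/1344)) + 72373) = 1/((1 + 10621/2688) + 72373) = 1/(13309/2688 + 72373) = 1/(194551933/2688) = 2688/194551933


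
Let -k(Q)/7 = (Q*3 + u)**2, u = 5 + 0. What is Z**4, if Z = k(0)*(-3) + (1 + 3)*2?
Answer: 80706559921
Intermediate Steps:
u = 5
k(Q) = -7*(5 + 3*Q)**2 (k(Q) = -7*(Q*3 + 5)**2 = -7*(3*Q + 5)**2 = -7*(5 + 3*Q)**2)
Z = 533 (Z = -7*(5 + 3*0)**2*(-3) + (1 + 3)*2 = -7*(5 + 0)**2*(-3) + 4*2 = -7*5**2*(-3) + 8 = -7*25*(-3) + 8 = -175*(-3) + 8 = 525 + 8 = 533)
Z**4 = 533**4 = 80706559921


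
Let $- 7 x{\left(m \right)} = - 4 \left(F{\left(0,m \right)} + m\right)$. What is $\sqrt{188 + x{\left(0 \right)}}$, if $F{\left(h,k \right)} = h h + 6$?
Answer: $\frac{2 \sqrt{2345}}{7} \approx 13.836$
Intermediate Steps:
$F{\left(h,k \right)} = 6 + h^{2}$ ($F{\left(h,k \right)} = h^{2} + 6 = 6 + h^{2}$)
$x{\left(m \right)} = \frac{24}{7} + \frac{4 m}{7}$ ($x{\left(m \right)} = - \frac{\left(-4\right) \left(\left(6 + 0^{2}\right) + m\right)}{7} = - \frac{\left(-4\right) \left(\left(6 + 0\right) + m\right)}{7} = - \frac{\left(-4\right) \left(6 + m\right)}{7} = - \frac{-24 - 4 m}{7} = \frac{24}{7} + \frac{4 m}{7}$)
$\sqrt{188 + x{\left(0 \right)}} = \sqrt{188 + \left(\frac{24}{7} + \frac{4}{7} \cdot 0\right)} = \sqrt{188 + \left(\frac{24}{7} + 0\right)} = \sqrt{188 + \frac{24}{7}} = \sqrt{\frac{1340}{7}} = \frac{2 \sqrt{2345}}{7}$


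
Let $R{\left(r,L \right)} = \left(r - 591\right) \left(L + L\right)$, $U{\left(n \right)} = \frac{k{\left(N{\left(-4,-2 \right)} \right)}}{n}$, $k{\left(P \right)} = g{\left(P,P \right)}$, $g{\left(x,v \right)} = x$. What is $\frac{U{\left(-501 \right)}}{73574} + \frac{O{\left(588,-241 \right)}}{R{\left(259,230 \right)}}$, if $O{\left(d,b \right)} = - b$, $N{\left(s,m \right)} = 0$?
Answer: $- \frac{241}{152720} \approx -0.0015781$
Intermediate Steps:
$k{\left(P \right)} = P$
$U{\left(n \right)} = 0$ ($U{\left(n \right)} = \frac{0}{n} = 0$)
$R{\left(r,L \right)} = 2 L \left(-591 + r\right)$ ($R{\left(r,L \right)} = \left(-591 + r\right) 2 L = 2 L \left(-591 + r\right)$)
$\frac{U{\left(-501 \right)}}{73574} + \frac{O{\left(588,-241 \right)}}{R{\left(259,230 \right)}} = \frac{0}{73574} + \frac{\left(-1\right) \left(-241\right)}{2 \cdot 230 \left(-591 + 259\right)} = 0 \cdot \frac{1}{73574} + \frac{241}{2 \cdot 230 \left(-332\right)} = 0 + \frac{241}{-152720} = 0 + 241 \left(- \frac{1}{152720}\right) = 0 - \frac{241}{152720} = - \frac{241}{152720}$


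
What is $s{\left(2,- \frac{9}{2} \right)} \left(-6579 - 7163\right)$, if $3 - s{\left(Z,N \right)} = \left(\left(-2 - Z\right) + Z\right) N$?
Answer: $82452$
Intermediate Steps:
$s{\left(Z,N \right)} = 3 + 2 N$ ($s{\left(Z,N \right)} = 3 - \left(\left(-2 - Z\right) + Z\right) N = 3 - - 2 N = 3 + 2 N$)
$s{\left(2,- \frac{9}{2} \right)} \left(-6579 - 7163\right) = \left(3 + 2 \left(- \frac{9}{2}\right)\right) \left(-6579 - 7163\right) = \left(3 + 2 \left(\left(-9\right) \frac{1}{2}\right)\right) \left(-6579 - 7163\right) = \left(3 + 2 \left(- \frac{9}{2}\right)\right) \left(-13742\right) = \left(3 - 9\right) \left(-13742\right) = \left(-6\right) \left(-13742\right) = 82452$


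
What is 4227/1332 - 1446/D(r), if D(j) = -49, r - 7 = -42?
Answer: 711065/21756 ≈ 32.684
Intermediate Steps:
r = -35 (r = 7 - 42 = -35)
4227/1332 - 1446/D(r) = 4227/1332 - 1446/(-49) = 4227*(1/1332) - 1446*(-1/49) = 1409/444 + 1446/49 = 711065/21756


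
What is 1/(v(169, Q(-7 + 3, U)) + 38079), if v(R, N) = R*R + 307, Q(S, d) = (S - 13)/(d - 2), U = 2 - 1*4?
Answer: 1/66947 ≈ 1.4937e-5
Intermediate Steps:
U = -2 (U = 2 - 4 = -2)
Q(S, d) = (-13 + S)/(-2 + d)
v(R, N) = 307 + R**2 (v(R, N) = R**2 + 307 = 307 + R**2)
1/(v(169, Q(-7 + 3, U)) + 38079) = 1/((307 + 169**2) + 38079) = 1/((307 + 28561) + 38079) = 1/(28868 + 38079) = 1/66947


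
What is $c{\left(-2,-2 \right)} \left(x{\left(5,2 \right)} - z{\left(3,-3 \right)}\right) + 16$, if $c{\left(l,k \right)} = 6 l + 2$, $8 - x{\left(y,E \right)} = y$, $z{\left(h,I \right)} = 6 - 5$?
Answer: $-4$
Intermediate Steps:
$z{\left(h,I \right)} = 1$
$x{\left(y,E \right)} = 8 - y$
$c{\left(l,k \right)} = 2 + 6 l$
$c{\left(-2,-2 \right)} \left(x{\left(5,2 \right)} - z{\left(3,-3 \right)}\right) + 16 = \left(2 + 6 \left(-2\right)\right) \left(\left(8 - 5\right) - 1\right) + 16 = \left(2 - 12\right) \left(\left(8 - 5\right) - 1\right) + 16 = - 10 \left(3 - 1\right) + 16 = \left(-10\right) 2 + 16 = -20 + 16 = -4$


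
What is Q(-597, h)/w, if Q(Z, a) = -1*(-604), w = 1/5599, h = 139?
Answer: 3381796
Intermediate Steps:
w = 1/5599 ≈ 0.00017860
Q(Z, a) = 604
Q(-597, h)/w = 604/(1/5599) = 604*5599 = 3381796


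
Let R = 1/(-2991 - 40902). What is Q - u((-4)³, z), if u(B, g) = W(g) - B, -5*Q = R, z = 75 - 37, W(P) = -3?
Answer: -13387364/219465 ≈ -61.000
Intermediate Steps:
R = -1/43893 (R = 1/(-43893) = -1/43893 ≈ -2.2783e-5)
z = 38
Q = 1/219465 (Q = -⅕*(-1/43893) = 1/219465 ≈ 4.5565e-6)
u(B, g) = -3 - B
Q - u((-4)³, z) = 1/219465 - (-3 - 1*(-4)³) = 1/219465 - (-3 - 1*(-64)) = 1/219465 - (-3 + 64) = 1/219465 - 1*61 = 1/219465 - 61 = -13387364/219465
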